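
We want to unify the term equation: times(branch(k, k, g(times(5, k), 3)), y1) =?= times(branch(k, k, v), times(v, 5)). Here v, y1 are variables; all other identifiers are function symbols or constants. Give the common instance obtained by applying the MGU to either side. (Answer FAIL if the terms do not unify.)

times(branch(k, k, g(times(5, k), 3)), times(g(times(5, k), 3), 5))

Decompose times/2: branch(k, k, g(times(5, k), 3)) =?= branch(k, k, v),  y1 =?= times(v, 5).
Decompose branch/3: k =?= k,  k =?= k,  g(times(5, k), 3) =?= v.
Delete trivial equation k =?= k.
Delete trivial equation k =?= k.
Bind v := g(times(5, k), 3); substituting into the remaining equation gives: y1 =?= times(g(times(5, k), 3), 5).
Bind y1 := times(g(times(5, k), 3), 5).
Applying the MGU to either side gives times(branch(k, k, g(times(5, k), 3)), times(g(times(5, k), 3), 5)).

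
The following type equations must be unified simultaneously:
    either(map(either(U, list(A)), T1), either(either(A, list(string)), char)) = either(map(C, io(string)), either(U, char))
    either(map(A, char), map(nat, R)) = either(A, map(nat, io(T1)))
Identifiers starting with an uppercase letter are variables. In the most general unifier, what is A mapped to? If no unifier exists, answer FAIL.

Decompose either/2: map(either(U, list(A)), T1) = map(C, io(string)),  either(either(A, list(string)), char) = either(U, char).
Decompose map/2: either(U, list(A)) = C,  T1 = io(string).
Bind C := either(U, list(A)); no other remaining equation mentions C.
Bind T1 := io(string); substituting into the one remaining equation that mentions T1 gives: either(map(A, char), map(nat, R)) = either(A, map(nat, io(io(string)))).
Decompose either/2: either(A, list(string)) = U,  char = char.
Bind U := either(A, list(string)); no other remaining equation mentions U. Substituting into the earlier binding gives C := either(either(A, list(string)), list(A)).
Delete trivial equation char = char.
Decompose either/2: map(A, char) = A,  map(nat, R) = map(nat, io(io(string))).
Occurs check fails: A occurs in map(A, char); the equation A = map(A, char) has no finite solution.

FAIL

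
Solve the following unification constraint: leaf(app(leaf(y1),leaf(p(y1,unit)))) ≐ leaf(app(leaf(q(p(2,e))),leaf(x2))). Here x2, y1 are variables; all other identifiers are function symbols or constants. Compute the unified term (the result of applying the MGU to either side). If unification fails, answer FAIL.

Decompose leaf/1: app(leaf(y1),leaf(p(y1,unit))) ≐ app(leaf(q(p(2,e))),leaf(x2)).
Decompose app/2: leaf(y1) ≐ leaf(q(p(2,e))),  leaf(p(y1,unit)) ≐ leaf(x2).
Decompose leaf/1: y1 ≐ q(p(2,e)).
Bind y1 := q(p(2,e)); substituting into the remaining equation gives: leaf(p(q(p(2,e)),unit)) ≐ leaf(x2).
Decompose leaf/1: p(q(p(2,e)),unit) ≐ x2.
Bind x2 := p(q(p(2,e)),unit).
Applying the MGU to either side gives leaf(app(leaf(q(p(2,e))),leaf(p(q(p(2,e)),unit)))).

leaf(app(leaf(q(p(2,e))),leaf(p(q(p(2,e)),unit))))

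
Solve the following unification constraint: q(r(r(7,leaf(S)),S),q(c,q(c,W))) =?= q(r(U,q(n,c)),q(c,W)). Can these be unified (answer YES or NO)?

Decompose q/2: r(r(7,leaf(S)),S) =?= r(U,q(n,c)),  q(c,q(c,W)) =?= q(c,W).
Decompose r/2: r(7,leaf(S)) =?= U,  S =?= q(n,c).
Bind U := r(7,leaf(S)); no other remaining equation mentions U.
Bind S := q(n,c); no other remaining equation mentions S. Substituting into the earlier binding gives U := r(7,leaf(q(n,c))).
Decompose q/2: c =?= c,  q(c,W) =?= W.
Delete trivial equation c =?= c.
Occurs check fails: W occurs in q(c,W); the equation W =?= q(c,W) has no finite solution.

NO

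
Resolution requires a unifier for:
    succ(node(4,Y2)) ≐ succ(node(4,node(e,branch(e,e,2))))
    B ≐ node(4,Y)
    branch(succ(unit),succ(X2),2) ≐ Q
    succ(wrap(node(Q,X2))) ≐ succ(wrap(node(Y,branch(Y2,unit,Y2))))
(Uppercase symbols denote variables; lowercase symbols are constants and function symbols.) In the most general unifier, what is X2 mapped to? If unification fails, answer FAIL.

branch(node(e,branch(e,e,2)),unit,node(e,branch(e,e,2)))

Decompose succ/1: node(4,Y2) ≐ node(4,node(e,branch(e,e,2))).
Decompose node/2: 4 ≐ 4,  Y2 ≐ node(e,branch(e,e,2)).
Delete trivial equation 4 ≐ 4.
Bind Y2 := node(e,branch(e,e,2)); substituting into the one remaining equation that mentions Y2 gives: succ(wrap(node(Q,X2))) ≐ succ(wrap(node(Y,branch(node(e,branch(e,e,2)),unit,node(e,branch(e,e,2)))))).
Bind B := node(4,Y); no other remaining equation mentions B.
Bind Q := branch(succ(unit),succ(X2),2); substituting into the remaining equation gives: succ(wrap(node(branch(succ(unit),succ(X2),2),X2))) ≐ succ(wrap(node(Y,branch(node(e,branch(e,e,2)),unit,node(e,branch(e,e,2)))))).
Decompose succ/1: wrap(node(branch(succ(unit),succ(X2),2),X2)) ≐ wrap(node(Y,branch(node(e,branch(e,e,2)),unit,node(e,branch(e,e,2))))).
Decompose wrap/1: node(branch(succ(unit),succ(X2),2),X2) ≐ node(Y,branch(node(e,branch(e,e,2)),unit,node(e,branch(e,e,2)))).
Decompose node/2: branch(succ(unit),succ(X2),2) ≐ Y,  X2 ≐ branch(node(e,branch(e,e,2)),unit,node(e,branch(e,e,2))).
Bind Y := branch(succ(unit),succ(X2),2); no other remaining equation mentions Y. Substituting into the earlier binding gives B := node(4,branch(succ(unit),succ(X2),2)).
Bind X2 := branch(node(e,branch(e,e,2)),unit,node(e,branch(e,e,2))). Substituting into the earlier bindings gives B := node(4,branch(succ(unit),succ(branch(node(e,branch(e,e,2)),unit,node(e,branch(e,e,2)))),2)), Q := branch(succ(unit),succ(branch(node(e,branch(e,e,2)),unit,node(e,branch(e,e,2)))),2), Y := branch(succ(unit),succ(branch(node(e,branch(e,e,2)),unit,node(e,branch(e,e,2)))),2).
MGU = { Y2 -> node(e,branch(e,e,2)), B -> node(4,branch(succ(unit),succ(branch(node(e,branch(e,e,2)),unit,node(e,branch(e,e,2)))),2)), Q -> branch(succ(unit),succ(branch(node(e,branch(e,e,2)),unit,node(e,branch(e,e,2)))),2), Y -> branch(succ(unit),succ(branch(node(e,branch(e,e,2)),unit,node(e,branch(e,e,2)))),2), X2 -> branch(node(e,branch(e,e,2)),unit,node(e,branch(e,e,2))) }, so X2 -> branch(node(e,branch(e,e,2)),unit,node(e,branch(e,e,2))).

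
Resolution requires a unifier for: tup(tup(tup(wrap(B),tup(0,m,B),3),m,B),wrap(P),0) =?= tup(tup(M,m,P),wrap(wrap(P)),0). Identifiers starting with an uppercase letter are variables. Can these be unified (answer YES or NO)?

Decompose tup/3: tup(tup(wrap(B),tup(0,m,B),3),m,B) =?= tup(M,m,P),  wrap(P) =?= wrap(wrap(P)),  0 =?= 0.
Decompose tup/3: tup(wrap(B),tup(0,m,B),3) =?= M,  m =?= m,  B =?= P.
Bind M := tup(wrap(B),tup(0,m,B),3); no other remaining equation mentions M.
Delete trivial equation m =?= m.
Bind B := P; no other remaining equation mentions B. Substituting into the earlier binding gives M := tup(wrap(P),tup(0,m,P),3).
Decompose wrap/1: P =?= wrap(P).
Occurs check fails: P occurs in wrap(P); the equation P =?= wrap(P) has no finite solution.

NO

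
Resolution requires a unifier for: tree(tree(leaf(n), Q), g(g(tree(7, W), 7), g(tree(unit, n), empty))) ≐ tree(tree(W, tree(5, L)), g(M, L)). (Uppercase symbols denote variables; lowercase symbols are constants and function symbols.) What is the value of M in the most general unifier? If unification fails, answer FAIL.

g(tree(7, leaf(n)), 7)

Decompose tree/2: tree(leaf(n), Q) ≐ tree(W, tree(5, L)),  g(g(tree(7, W), 7), g(tree(unit, n), empty)) ≐ g(M, L).
Decompose tree/2: leaf(n) ≐ W,  Q ≐ tree(5, L).
Bind W := leaf(n); substituting into the one remaining equation that mentions W gives: g(g(tree(7, leaf(n)), 7), g(tree(unit, n), empty)) ≐ g(M, L).
Bind Q := tree(5, L); no other remaining equation mentions Q.
Decompose g/2: g(tree(7, leaf(n)), 7) ≐ M,  g(tree(unit, n), empty) ≐ L.
Bind M := g(tree(7, leaf(n)), 7); no other remaining equation mentions M.
Bind L := g(tree(unit, n), empty). Substituting into the earlier binding gives Q := tree(5, g(tree(unit, n), empty)).
MGU = { W ↦ leaf(n), Q ↦ tree(5, g(tree(unit, n), empty)), M ↦ g(tree(7, leaf(n)), 7), L ↦ g(tree(unit, n), empty) }, so M ↦ g(tree(7, leaf(n)), 7).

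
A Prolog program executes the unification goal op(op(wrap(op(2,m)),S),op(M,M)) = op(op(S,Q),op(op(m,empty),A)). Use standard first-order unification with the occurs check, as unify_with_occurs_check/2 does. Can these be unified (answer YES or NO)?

YES

Decompose op/2: op(wrap(op(2,m)),S) = op(S,Q),  op(M,M) = op(op(m,empty),A).
Decompose op/2: wrap(op(2,m)) = S,  S = Q.
Bind S := wrap(op(2,m)); substituting into the one remaining equation that mentions S gives: wrap(op(2,m)) = Q.
Bind Q := wrap(op(2,m)); no other remaining equation mentions Q.
Decompose op/2: M = op(m,empty),  M = A.
Bind M := op(m,empty); substituting into the remaining equation gives: op(m,empty) = A.
Bind A := op(m,empty).
No equations remain and no clash or occurs-check failure arose, so a unifier exists.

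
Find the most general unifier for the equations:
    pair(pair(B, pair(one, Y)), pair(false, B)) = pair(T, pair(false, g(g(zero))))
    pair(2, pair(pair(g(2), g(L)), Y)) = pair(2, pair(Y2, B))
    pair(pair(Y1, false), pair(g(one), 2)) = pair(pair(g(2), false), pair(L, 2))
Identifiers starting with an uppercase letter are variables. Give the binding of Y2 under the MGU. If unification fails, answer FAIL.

pair(g(2), g(g(one)))

Decompose pair/2: pair(B, pair(one, Y)) = T,  pair(false, B) = pair(false, g(g(zero))).
Bind T := pair(B, pair(one, Y)); no other remaining equation mentions T.
Decompose pair/2: false = false,  B = g(g(zero)).
Delete trivial equation false = false.
Bind B := g(g(zero)); substituting into the one remaining equation that mentions B gives: pair(2, pair(pair(g(2), g(L)), Y)) = pair(2, pair(Y2, g(g(zero)))). Substituting into the earlier binding gives T := pair(g(g(zero)), pair(one, Y)).
Decompose pair/2: 2 = 2,  pair(pair(g(2), g(L)), Y) = pair(Y2, g(g(zero))).
Delete trivial equation 2 = 2.
Decompose pair/2: pair(g(2), g(L)) = Y2,  Y = g(g(zero)).
Bind Y2 := pair(g(2), g(L)); no other remaining equation mentions Y2.
Bind Y := g(g(zero)); no other remaining equation mentions Y. Substituting into the earlier binding gives T := pair(g(g(zero)), pair(one, g(g(zero)))).
Decompose pair/2: pair(Y1, false) = pair(g(2), false),  pair(g(one), 2) = pair(L, 2).
Decompose pair/2: Y1 = g(2),  false = false.
Bind Y1 := g(2); no other remaining equation mentions Y1.
Delete trivial equation false = false.
Decompose pair/2: g(one) = L,  2 = 2.
Bind L := g(one); no other remaining equation mentions L. Substituting into the earlier binding gives Y2 := pair(g(2), g(g(one))).
Delete trivial equation 2 = 2.
MGU = { T -> pair(g(g(zero)), pair(one, g(g(zero)))), B -> g(g(zero)), Y2 -> pair(g(2), g(g(one))), Y -> g(g(zero)), Y1 -> g(2), L -> g(one) }, so Y2 -> pair(g(2), g(g(one))).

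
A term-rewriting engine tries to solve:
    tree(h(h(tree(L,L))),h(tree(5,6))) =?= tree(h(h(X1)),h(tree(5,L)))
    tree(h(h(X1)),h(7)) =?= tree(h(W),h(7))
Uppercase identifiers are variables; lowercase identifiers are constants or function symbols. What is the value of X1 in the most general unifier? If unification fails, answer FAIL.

tree(6,6)

Decompose tree/2: h(h(tree(L,L))) =?= h(h(X1)),  h(tree(5,6)) =?= h(tree(5,L)).
Decompose h/1: h(tree(L,L)) =?= h(X1).
Decompose h/1: tree(L,L) =?= X1.
Bind X1 := tree(L,L); substituting into the one remaining equation that mentions X1 gives: tree(h(h(tree(L,L))),h(7)) =?= tree(h(W),h(7)).
Decompose h/1: tree(5,6) =?= tree(5,L).
Decompose tree/2: 5 =?= 5,  6 =?= L.
Delete trivial equation 5 =?= 5.
Bind L := 6; substituting into the remaining equation gives: tree(h(h(tree(6,6))),h(7)) =?= tree(h(W),h(7)). Substituting into the earlier binding gives X1 := tree(6,6).
Decompose tree/2: h(h(tree(6,6))) =?= h(W),  h(7) =?= h(7).
Decompose h/1: h(tree(6,6)) =?= W.
Bind W := h(tree(6,6)); no other remaining equation mentions W.
Delete trivial equation h(7) =?= h(7).
MGU = { X1 ↦ tree(6,6), L ↦ 6, W ↦ h(tree(6,6)) }, so X1 ↦ tree(6,6).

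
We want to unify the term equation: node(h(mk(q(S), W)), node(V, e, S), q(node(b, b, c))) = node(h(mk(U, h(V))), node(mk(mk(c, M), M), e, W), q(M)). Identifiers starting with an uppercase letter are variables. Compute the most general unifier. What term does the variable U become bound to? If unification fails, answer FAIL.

q(h(mk(mk(c, node(b, b, c)), node(b, b, c))))

Decompose node/3: h(mk(q(S), W)) = h(mk(U, h(V))),  node(V, e, S) = node(mk(mk(c, M), M), e, W),  q(node(b, b, c)) = q(M).
Decompose h/1: mk(q(S), W) = mk(U, h(V)).
Decompose mk/2: q(S) = U,  W = h(V).
Bind U := q(S); no other remaining equation mentions U.
Bind W := h(V); substituting into the one remaining equation that mentions W gives: node(V, e, S) = node(mk(mk(c, M), M), e, h(V)).
Decompose node/3: V = mk(mk(c, M), M),  e = e,  S = h(V).
Bind V := mk(mk(c, M), M); substituting into the one remaining equation that mentions V gives: S = h(mk(mk(c, M), M)). Substituting into the earlier binding gives W := h(mk(mk(c, M), M)).
Delete trivial equation e = e.
Bind S := h(mk(mk(c, M), M)); no other remaining equation mentions S. Substituting into the earlier binding gives U := q(h(mk(mk(c, M), M))).
Decompose q/1: node(b, b, c) = M.
Bind M := node(b, b, c). Substituting into the earlier bindings gives U := q(h(mk(mk(c, node(b, b, c)), node(b, b, c)))), W := h(mk(mk(c, node(b, b, c)), node(b, b, c))), V := mk(mk(c, node(b, b, c)), node(b, b, c)), S := h(mk(mk(c, node(b, b, c)), node(b, b, c))).
MGU = { U := q(h(mk(mk(c, node(b, b, c)), node(b, b, c)))), W := h(mk(mk(c, node(b, b, c)), node(b, b, c))), V := mk(mk(c, node(b, b, c)), node(b, b, c)), S := h(mk(mk(c, node(b, b, c)), node(b, b, c))), M := node(b, b, c) }, so U := q(h(mk(mk(c, node(b, b, c)), node(b, b, c)))).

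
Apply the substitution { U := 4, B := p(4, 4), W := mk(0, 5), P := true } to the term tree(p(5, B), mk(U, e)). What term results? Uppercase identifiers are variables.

tree(p(5, p(4, 4)), mk(4, e))

Replace each occurrence of U with 4.
Replace each occurrence of B with p(4, 4).
Result: tree(p(5, p(4, 4)), mk(4, e)).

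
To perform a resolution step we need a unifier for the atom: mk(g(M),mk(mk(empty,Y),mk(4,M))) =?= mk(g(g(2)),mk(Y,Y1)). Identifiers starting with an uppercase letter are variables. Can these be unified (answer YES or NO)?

NO

Decompose mk/2: g(M) =?= g(g(2)),  mk(mk(empty,Y),mk(4,M)) =?= mk(Y,Y1).
Decompose g/1: M =?= g(2).
Bind M := g(2); substituting into the remaining equation gives: mk(mk(empty,Y),mk(4,g(2))) =?= mk(Y,Y1).
Decompose mk/2: mk(empty,Y) =?= Y,  mk(4,g(2)) =?= Y1.
Occurs check fails: Y occurs in mk(empty,Y); the equation Y =?= mk(empty,Y) has no finite solution.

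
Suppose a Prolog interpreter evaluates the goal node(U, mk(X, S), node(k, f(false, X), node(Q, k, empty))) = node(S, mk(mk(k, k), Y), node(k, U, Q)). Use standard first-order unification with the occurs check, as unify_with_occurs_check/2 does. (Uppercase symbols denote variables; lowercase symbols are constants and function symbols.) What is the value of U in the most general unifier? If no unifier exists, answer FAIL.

FAIL

Decompose node/3: U = S,  mk(X, S) = mk(mk(k, k), Y),  node(k, f(false, X), node(Q, k, empty)) = node(k, U, Q).
Bind U := S; substituting into the one remaining equation that mentions U gives: node(k, f(false, X), node(Q, k, empty)) = node(k, S, Q).
Decompose mk/2: X = mk(k, k),  S = Y.
Bind X := mk(k, k); substituting into the one remaining equation that mentions X gives: node(k, f(false, mk(k, k)), node(Q, k, empty)) = node(k, S, Q).
Bind S := Y; substituting into the remaining equation gives: node(k, f(false, mk(k, k)), node(Q, k, empty)) = node(k, Y, Q). Substituting into the earlier binding gives U := Y.
Decompose node/3: k = k,  f(false, mk(k, k)) = Y,  node(Q, k, empty) = Q.
Delete trivial equation k = k.
Bind Y := f(false, mk(k, k)); no other remaining equation mentions Y. Substituting into the earlier bindings gives U := f(false, mk(k, k)), S := f(false, mk(k, k)).
Occurs check fails: Q occurs in node(Q, k, empty); the equation Q = node(Q, k, empty) has no finite solution.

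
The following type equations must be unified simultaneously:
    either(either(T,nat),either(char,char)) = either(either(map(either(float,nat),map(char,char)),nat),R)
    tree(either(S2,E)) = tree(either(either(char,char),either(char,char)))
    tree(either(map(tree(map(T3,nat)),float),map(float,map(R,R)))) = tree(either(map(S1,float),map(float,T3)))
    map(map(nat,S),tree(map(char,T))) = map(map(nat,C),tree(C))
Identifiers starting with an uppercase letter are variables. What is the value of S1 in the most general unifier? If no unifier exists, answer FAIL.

Decompose either/2: either(T,nat) = either(map(either(float,nat),map(char,char)),nat),  either(char,char) = R.
Decompose either/2: T = map(either(float,nat),map(char,char)),  nat = nat.
Bind T := map(either(float,nat),map(char,char)); substituting into the one remaining equation that mentions T gives: map(map(nat,S),tree(map(char,map(either(float,nat),map(char,char))))) = map(map(nat,C),tree(C)).
Delete trivial equation nat = nat.
Bind R := either(char,char); substituting into the one remaining equation that mentions R gives: tree(either(map(tree(map(T3,nat)),float),map(float,map(either(char,char),either(char,char))))) = tree(either(map(S1,float),map(float,T3))).
Decompose tree/1: either(S2,E) = either(either(char,char),either(char,char)).
Decompose either/2: S2 = either(char,char),  E = either(char,char).
Bind S2 := either(char,char); no other remaining equation mentions S2.
Bind E := either(char,char); no other remaining equation mentions E.
Decompose tree/1: either(map(tree(map(T3,nat)),float),map(float,map(either(char,char),either(char,char)))) = either(map(S1,float),map(float,T3)).
Decompose either/2: map(tree(map(T3,nat)),float) = map(S1,float),  map(float,map(either(char,char),either(char,char))) = map(float,T3).
Decompose map/2: tree(map(T3,nat)) = S1,  float = float.
Bind S1 := tree(map(T3,nat)); no other remaining equation mentions S1.
Delete trivial equation float = float.
Decompose map/2: float = float,  map(either(char,char),either(char,char)) = T3.
Delete trivial equation float = float.
Bind T3 := map(either(char,char),either(char,char)); no other remaining equation mentions T3. Substituting into the earlier binding gives S1 := tree(map(map(either(char,char),either(char,char)),nat)).
Decompose map/2: map(nat,S) = map(nat,C),  tree(map(char,map(either(float,nat),map(char,char)))) = tree(C).
Decompose map/2: nat = nat,  S = C.
Delete trivial equation nat = nat.
Bind S := C; no other remaining equation mentions S.
Decompose tree/1: map(char,map(either(float,nat),map(char,char))) = C.
Bind C := map(char,map(either(float,nat),map(char,char))). Substituting into the earlier binding gives S := map(char,map(either(float,nat),map(char,char))).
MGU = { T -> map(either(float,nat),map(char,char)), R -> either(char,char), S2 -> either(char,char), E -> either(char,char), S1 -> tree(map(map(either(char,char),either(char,char)),nat)), T3 -> map(either(char,char),either(char,char)), S -> map(char,map(either(float,nat),map(char,char))), C -> map(char,map(either(float,nat),map(char,char))) }, so S1 -> tree(map(map(either(char,char),either(char,char)),nat)).

tree(map(map(either(char,char),either(char,char)),nat))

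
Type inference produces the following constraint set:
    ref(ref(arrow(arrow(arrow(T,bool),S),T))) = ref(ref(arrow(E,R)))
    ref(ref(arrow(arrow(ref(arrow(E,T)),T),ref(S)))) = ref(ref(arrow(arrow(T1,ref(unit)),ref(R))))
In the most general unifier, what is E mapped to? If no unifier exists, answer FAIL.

Decompose ref/1: ref(arrow(arrow(arrow(T,bool),S),T)) = ref(arrow(E,R)).
Decompose ref/1: arrow(arrow(arrow(T,bool),S),T) = arrow(E,R).
Decompose arrow/2: arrow(arrow(T,bool),S) = E,  T = R.
Bind E := arrow(arrow(T,bool),S); substituting into the one remaining equation that mentions E gives: ref(ref(arrow(arrow(ref(arrow(arrow(arrow(T,bool),S),T)),T),ref(S)))) = ref(ref(arrow(arrow(T1,ref(unit)),ref(R)))).
Bind T := R; substituting into the remaining equation gives: ref(ref(arrow(arrow(ref(arrow(arrow(arrow(R,bool),S),R)),R),ref(S)))) = ref(ref(arrow(arrow(T1,ref(unit)),ref(R)))). Substituting into the earlier binding gives E := arrow(arrow(R,bool),S).
Decompose ref/1: ref(arrow(arrow(ref(arrow(arrow(arrow(R,bool),S),R)),R),ref(S))) = ref(arrow(arrow(T1,ref(unit)),ref(R))).
Decompose ref/1: arrow(arrow(ref(arrow(arrow(arrow(R,bool),S),R)),R),ref(S)) = arrow(arrow(T1,ref(unit)),ref(R)).
Decompose arrow/2: arrow(ref(arrow(arrow(arrow(R,bool),S),R)),R) = arrow(T1,ref(unit)),  ref(S) = ref(R).
Decompose arrow/2: ref(arrow(arrow(arrow(R,bool),S),R)) = T1,  R = ref(unit).
Bind T1 := ref(arrow(arrow(arrow(R,bool),S),R)); no other remaining equation mentions T1.
Bind R := ref(unit); substituting into the remaining equation gives: ref(S) = ref(ref(unit)). Substituting into the earlier bindings gives E := arrow(arrow(ref(unit),bool),S), T := ref(unit), T1 := ref(arrow(arrow(arrow(ref(unit),bool),S),ref(unit))).
Decompose ref/1: S = ref(unit).
Bind S := ref(unit). Substituting into the earlier bindings gives E := arrow(arrow(ref(unit),bool),ref(unit)), T1 := ref(arrow(arrow(arrow(ref(unit),bool),ref(unit)),ref(unit))).
MGU = { E := arrow(arrow(ref(unit),bool),ref(unit)), T := ref(unit), T1 := ref(arrow(arrow(arrow(ref(unit),bool),ref(unit)),ref(unit))), R := ref(unit), S := ref(unit) }, so E := arrow(arrow(ref(unit),bool),ref(unit)).

arrow(arrow(ref(unit),bool),ref(unit))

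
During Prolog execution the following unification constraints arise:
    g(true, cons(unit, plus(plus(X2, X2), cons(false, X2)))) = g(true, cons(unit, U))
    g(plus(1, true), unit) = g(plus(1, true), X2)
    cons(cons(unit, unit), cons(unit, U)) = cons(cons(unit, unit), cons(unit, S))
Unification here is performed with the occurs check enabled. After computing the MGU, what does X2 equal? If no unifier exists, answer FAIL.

Decompose g/2: true = true,  cons(unit, plus(plus(X2, X2), cons(false, X2))) = cons(unit, U).
Delete trivial equation true = true.
Decompose cons/2: unit = unit,  plus(plus(X2, X2), cons(false, X2)) = U.
Delete trivial equation unit = unit.
Bind U := plus(plus(X2, X2), cons(false, X2)); substituting into the one remaining equation that mentions U gives: cons(cons(unit, unit), cons(unit, plus(plus(X2, X2), cons(false, X2)))) = cons(cons(unit, unit), cons(unit, S)).
Decompose g/2: plus(1, true) = plus(1, true),  unit = X2.
Delete trivial equation plus(1, true) = plus(1, true).
Bind X2 := unit; substituting into the remaining equation gives: cons(cons(unit, unit), cons(unit, plus(plus(unit, unit), cons(false, unit)))) = cons(cons(unit, unit), cons(unit, S)). Substituting into the earlier binding gives U := plus(plus(unit, unit), cons(false, unit)).
Decompose cons/2: cons(unit, unit) = cons(unit, unit),  cons(unit, plus(plus(unit, unit), cons(false, unit))) = cons(unit, S).
Delete trivial equation cons(unit, unit) = cons(unit, unit).
Decompose cons/2: unit = unit,  plus(plus(unit, unit), cons(false, unit)) = S.
Delete trivial equation unit = unit.
Bind S := plus(plus(unit, unit), cons(false, unit)).
MGU = { U = plus(plus(unit, unit), cons(false, unit)), X2 = unit, S = plus(plus(unit, unit), cons(false, unit)) }, so X2 = unit.

unit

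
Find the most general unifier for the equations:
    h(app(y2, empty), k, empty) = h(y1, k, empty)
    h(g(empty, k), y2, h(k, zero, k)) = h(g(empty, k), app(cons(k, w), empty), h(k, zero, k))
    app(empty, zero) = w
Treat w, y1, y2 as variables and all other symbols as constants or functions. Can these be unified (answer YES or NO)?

Decompose h/3: app(y2, empty) = y1,  k = k,  empty = empty.
Bind y1 := app(y2, empty); no other remaining equation mentions y1.
Delete trivial equation k = k.
Delete trivial equation empty = empty.
Decompose h/3: g(empty, k) = g(empty, k),  y2 = app(cons(k, w), empty),  h(k, zero, k) = h(k, zero, k).
Delete trivial equation g(empty, k) = g(empty, k).
Bind y2 := app(cons(k, w), empty); no other remaining equation mentions y2. Substituting into the earlier binding gives y1 := app(app(cons(k, w), empty), empty).
Delete trivial equation h(k, zero, k) = h(k, zero, k).
Bind w := app(empty, zero). Substituting into the earlier bindings gives y1 := app(app(cons(k, app(empty, zero)), empty), empty), y2 := app(cons(k, app(empty, zero)), empty).
No equations remain and no clash or occurs-check failure arose, so a unifier exists.

YES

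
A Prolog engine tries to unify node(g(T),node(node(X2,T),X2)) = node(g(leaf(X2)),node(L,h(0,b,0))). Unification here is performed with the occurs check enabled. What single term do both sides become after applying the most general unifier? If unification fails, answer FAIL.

Decompose node/2: g(T) = g(leaf(X2)),  node(node(X2,T),X2) = node(L,h(0,b,0)).
Decompose g/1: T = leaf(X2).
Bind T := leaf(X2); substituting into the remaining equation gives: node(node(X2,leaf(X2)),X2) = node(L,h(0,b,0)).
Decompose node/2: node(X2,leaf(X2)) = L,  X2 = h(0,b,0).
Bind L := node(X2,leaf(X2)); no other remaining equation mentions L.
Bind X2 := h(0,b,0). Substituting into the earlier bindings gives T := leaf(h(0,b,0)), L := node(h(0,b,0),leaf(h(0,b,0))).
Applying the MGU to either side gives node(g(leaf(h(0,b,0))),node(node(h(0,b,0),leaf(h(0,b,0))),h(0,b,0))).

node(g(leaf(h(0,b,0))),node(node(h(0,b,0),leaf(h(0,b,0))),h(0,b,0)))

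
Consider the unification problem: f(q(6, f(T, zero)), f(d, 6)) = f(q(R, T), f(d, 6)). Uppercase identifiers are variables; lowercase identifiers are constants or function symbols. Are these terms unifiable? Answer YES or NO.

Decompose f/2: q(6, f(T, zero)) = q(R, T),  f(d, 6) = f(d, 6).
Decompose q/2: 6 = R,  f(T, zero) = T.
Bind R := 6; no other remaining equation mentions R.
Occurs check fails: T occurs in f(T, zero); the equation T = f(T, zero) has no finite solution.

NO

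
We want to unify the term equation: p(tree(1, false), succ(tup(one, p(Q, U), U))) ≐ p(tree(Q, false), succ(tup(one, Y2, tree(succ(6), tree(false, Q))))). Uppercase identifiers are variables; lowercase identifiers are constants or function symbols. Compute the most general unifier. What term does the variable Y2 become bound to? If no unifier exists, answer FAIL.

Decompose p/2: tree(1, false) ≐ tree(Q, false),  succ(tup(one, p(Q, U), U)) ≐ succ(tup(one, Y2, tree(succ(6), tree(false, Q)))).
Decompose tree/2: 1 ≐ Q,  false ≐ false.
Bind Q := 1; substituting into the one remaining equation that mentions Q gives: succ(tup(one, p(1, U), U)) ≐ succ(tup(one, Y2, tree(succ(6), tree(false, 1)))).
Delete trivial equation false ≐ false.
Decompose succ/1: tup(one, p(1, U), U) ≐ tup(one, Y2, tree(succ(6), tree(false, 1))).
Decompose tup/3: one ≐ one,  p(1, U) ≐ Y2,  U ≐ tree(succ(6), tree(false, 1)).
Delete trivial equation one ≐ one.
Bind Y2 := p(1, U); no other remaining equation mentions Y2.
Bind U := tree(succ(6), tree(false, 1)). Substituting into the earlier binding gives Y2 := p(1, tree(succ(6), tree(false, 1))).
MGU = { Q -> 1, Y2 -> p(1, tree(succ(6), tree(false, 1))), U -> tree(succ(6), tree(false, 1)) }, so Y2 -> p(1, tree(succ(6), tree(false, 1))).

p(1, tree(succ(6), tree(false, 1)))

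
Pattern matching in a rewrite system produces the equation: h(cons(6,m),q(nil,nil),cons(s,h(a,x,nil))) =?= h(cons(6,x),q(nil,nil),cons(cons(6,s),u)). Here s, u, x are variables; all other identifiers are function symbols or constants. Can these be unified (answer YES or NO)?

NO

Decompose h/3: cons(6,m) =?= cons(6,x),  q(nil,nil) =?= q(nil,nil),  cons(s,h(a,x,nil)) =?= cons(cons(6,s),u).
Decompose cons/2: 6 =?= 6,  m =?= x.
Delete trivial equation 6 =?= 6.
Bind x := m; substituting into the one remaining equation that mentions x gives: cons(s,h(a,m,nil)) =?= cons(cons(6,s),u).
Delete trivial equation q(nil,nil) =?= q(nil,nil).
Decompose cons/2: s =?= cons(6,s),  h(a,m,nil) =?= u.
Occurs check fails: s occurs in cons(6,s); the equation s =?= cons(6,s) has no finite solution.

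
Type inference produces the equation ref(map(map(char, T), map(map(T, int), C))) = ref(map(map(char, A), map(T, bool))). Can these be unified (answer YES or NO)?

Decompose ref/1: map(map(char, T), map(map(T, int), C)) = map(map(char, A), map(T, bool)).
Decompose map/2: map(char, T) = map(char, A),  map(map(T, int), C) = map(T, bool).
Decompose map/2: char = char,  T = A.
Delete trivial equation char = char.
Bind T := A; substituting into the remaining equation gives: map(map(A, int), C) = map(A, bool).
Decompose map/2: map(A, int) = A,  C = bool.
Occurs check fails: A occurs in map(A, int); the equation A = map(A, int) has no finite solution.

NO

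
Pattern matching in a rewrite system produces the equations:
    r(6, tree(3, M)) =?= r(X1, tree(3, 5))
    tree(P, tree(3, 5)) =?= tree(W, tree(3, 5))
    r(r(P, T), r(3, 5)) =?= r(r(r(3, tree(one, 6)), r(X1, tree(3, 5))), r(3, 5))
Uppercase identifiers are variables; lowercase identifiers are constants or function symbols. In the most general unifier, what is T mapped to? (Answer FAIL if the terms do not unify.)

Decompose r/2: 6 =?= X1,  tree(3, M) =?= tree(3, 5).
Bind X1 := 6; substituting into the one remaining equation that mentions X1 gives: r(r(P, T), r(3, 5)) =?= r(r(r(3, tree(one, 6)), r(6, tree(3, 5))), r(3, 5)).
Decompose tree/2: 3 =?= 3,  M =?= 5.
Delete trivial equation 3 =?= 3.
Bind M := 5; no other remaining equation mentions M.
Decompose tree/2: P =?= W,  tree(3, 5) =?= tree(3, 5).
Bind P := W; substituting into the one remaining equation that mentions P gives: r(r(W, T), r(3, 5)) =?= r(r(r(3, tree(one, 6)), r(6, tree(3, 5))), r(3, 5)).
Delete trivial equation tree(3, 5) =?= tree(3, 5).
Decompose r/2: r(W, T) =?= r(r(3, tree(one, 6)), r(6, tree(3, 5))),  r(3, 5) =?= r(3, 5).
Decompose r/2: W =?= r(3, tree(one, 6)),  T =?= r(6, tree(3, 5)).
Bind W := r(3, tree(one, 6)); no other remaining equation mentions W. Substituting into the earlier binding gives P := r(3, tree(one, 6)).
Bind T := r(6, tree(3, 5)); no other remaining equation mentions T.
Delete trivial equation r(3, 5) =?= r(3, 5).
MGU = { X1 ↦ 6, M ↦ 5, P ↦ r(3, tree(one, 6)), W ↦ r(3, tree(one, 6)), T ↦ r(6, tree(3, 5)) }, so T ↦ r(6, tree(3, 5)).

r(6, tree(3, 5))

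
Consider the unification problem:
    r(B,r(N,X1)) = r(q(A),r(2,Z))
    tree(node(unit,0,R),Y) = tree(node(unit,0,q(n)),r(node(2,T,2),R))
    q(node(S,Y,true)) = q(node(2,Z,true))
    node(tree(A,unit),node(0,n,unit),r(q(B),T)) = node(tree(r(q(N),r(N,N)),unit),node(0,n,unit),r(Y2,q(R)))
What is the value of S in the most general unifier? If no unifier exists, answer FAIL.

2

Decompose r/2: B = q(A),  r(N,X1) = r(2,Z).
Bind B := q(A); substituting into the one remaining equation that mentions B gives: node(tree(A,unit),node(0,n,unit),r(q(q(A)),T)) = node(tree(r(q(N),r(N,N)),unit),node(0,n,unit),r(Y2,q(R))).
Decompose r/2: N = 2,  X1 = Z.
Bind N := 2; substituting into the one remaining equation that mentions N gives: node(tree(A,unit),node(0,n,unit),r(q(q(A)),T)) = node(tree(r(q(2),r(2,2)),unit),node(0,n,unit),r(Y2,q(R))).
Bind X1 := Z; no other remaining equation mentions X1.
Decompose tree/2: node(unit,0,R) = node(unit,0,q(n)),  Y = r(node(2,T,2),R).
Decompose node/3: unit = unit,  0 = 0,  R = q(n).
Delete trivial equation unit = unit.
Delete trivial equation 0 = 0.
Bind R := q(n); substituting into the 2 remaining equations that mention R gives: Y = r(node(2,T,2),q(n)),  node(tree(A,unit),node(0,n,unit),r(q(q(A)),T)) = node(tree(r(q(2),r(2,2)),unit),node(0,n,unit),r(Y2,q(q(n)))).
Bind Y := r(node(2,T,2),q(n)); substituting into the one remaining equation that mentions Y gives: q(node(S,r(node(2,T,2),q(n)),true)) = q(node(2,Z,true)).
Decompose q/1: node(S,r(node(2,T,2),q(n)),true) = node(2,Z,true).
Decompose node/3: S = 2,  r(node(2,T,2),q(n)) = Z,  true = true.
Bind S := 2; no other remaining equation mentions S.
Bind Z := r(node(2,T,2),q(n)); no other remaining equation mentions Z. Substituting into the earlier binding gives X1 := r(node(2,T,2),q(n)).
Delete trivial equation true = true.
Decompose node/3: tree(A,unit) = tree(r(q(2),r(2,2)),unit),  node(0,n,unit) = node(0,n,unit),  r(q(q(A)),T) = r(Y2,q(q(n))).
Decompose tree/2: A = r(q(2),r(2,2)),  unit = unit.
Bind A := r(q(2),r(2,2)); substituting into the one remaining equation that mentions A gives: r(q(q(r(q(2),r(2,2)))),T) = r(Y2,q(q(n))). Substituting into the earlier binding gives B := q(r(q(2),r(2,2))).
Delete trivial equation unit = unit.
Delete trivial equation node(0,n,unit) = node(0,n,unit).
Decompose r/2: q(q(r(q(2),r(2,2)))) = Y2,  T = q(q(n)).
Bind Y2 := q(q(r(q(2),r(2,2)))); no other remaining equation mentions Y2.
Bind T := q(q(n)). Substituting into the earlier bindings gives X1 := r(node(2,q(q(n)),2),q(n)), Y := r(node(2,q(q(n)),2),q(n)), Z := r(node(2,q(q(n)),2),q(n)).
MGU = { B -> q(r(q(2),r(2,2))), N -> 2, X1 -> r(node(2,q(q(n)),2),q(n)), R -> q(n), Y -> r(node(2,q(q(n)),2),q(n)), S -> 2, Z -> r(node(2,q(q(n)),2),q(n)), A -> r(q(2),r(2,2)), Y2 -> q(q(r(q(2),r(2,2)))), T -> q(q(n)) }, so S -> 2.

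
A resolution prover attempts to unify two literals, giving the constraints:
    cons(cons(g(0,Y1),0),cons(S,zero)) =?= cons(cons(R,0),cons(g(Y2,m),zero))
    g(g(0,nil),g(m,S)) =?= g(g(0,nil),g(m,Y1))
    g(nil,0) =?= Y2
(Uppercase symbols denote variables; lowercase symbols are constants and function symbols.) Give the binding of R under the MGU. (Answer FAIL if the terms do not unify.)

g(0,g(g(nil,0),m))

Decompose cons/2: cons(g(0,Y1),0) =?= cons(R,0),  cons(S,zero) =?= cons(g(Y2,m),zero).
Decompose cons/2: g(0,Y1) =?= R,  0 =?= 0.
Bind R := g(0,Y1); no other remaining equation mentions R.
Delete trivial equation 0 =?= 0.
Decompose cons/2: S =?= g(Y2,m),  zero =?= zero.
Bind S := g(Y2,m); substituting into the one remaining equation that mentions S gives: g(g(0,nil),g(m,g(Y2,m))) =?= g(g(0,nil),g(m,Y1)).
Delete trivial equation zero =?= zero.
Decompose g/2: g(0,nil) =?= g(0,nil),  g(m,g(Y2,m)) =?= g(m,Y1).
Delete trivial equation g(0,nil) =?= g(0,nil).
Decompose g/2: m =?= m,  g(Y2,m) =?= Y1.
Delete trivial equation m =?= m.
Bind Y1 := g(Y2,m); no other remaining equation mentions Y1. Substituting into the earlier binding gives R := g(0,g(Y2,m)).
Bind Y2 := g(nil,0). Substituting into the earlier bindings gives R := g(0,g(g(nil,0),m)), S := g(g(nil,0),m), Y1 := g(g(nil,0),m).
MGU = { R -> g(0,g(g(nil,0),m)), S -> g(g(nil,0),m), Y1 -> g(g(nil,0),m), Y2 -> g(nil,0) }, so R -> g(0,g(g(nil,0),m)).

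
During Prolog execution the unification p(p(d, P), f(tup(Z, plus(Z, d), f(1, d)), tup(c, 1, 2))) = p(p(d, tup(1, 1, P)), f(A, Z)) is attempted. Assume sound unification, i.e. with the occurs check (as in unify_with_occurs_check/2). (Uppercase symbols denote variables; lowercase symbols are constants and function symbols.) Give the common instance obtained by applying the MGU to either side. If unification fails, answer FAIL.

FAIL

Decompose p/2: p(d, P) = p(d, tup(1, 1, P)),  f(tup(Z, plus(Z, d), f(1, d)), tup(c, 1, 2)) = f(A, Z).
Decompose p/2: d = d,  P = tup(1, 1, P).
Delete trivial equation d = d.
Occurs check fails: P occurs in tup(1, 1, P); the equation P = tup(1, 1, P) has no finite solution.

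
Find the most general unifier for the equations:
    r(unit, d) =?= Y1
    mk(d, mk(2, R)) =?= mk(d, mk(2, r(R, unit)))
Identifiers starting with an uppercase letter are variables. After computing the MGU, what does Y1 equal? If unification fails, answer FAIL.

FAIL

Bind Y1 := r(unit, d); no other remaining equation mentions Y1.
Decompose mk/2: d =?= d,  mk(2, R) =?= mk(2, r(R, unit)).
Delete trivial equation d =?= d.
Decompose mk/2: 2 =?= 2,  R =?= r(R, unit).
Delete trivial equation 2 =?= 2.
Occurs check fails: R occurs in r(R, unit); the equation R =?= r(R, unit) has no finite solution.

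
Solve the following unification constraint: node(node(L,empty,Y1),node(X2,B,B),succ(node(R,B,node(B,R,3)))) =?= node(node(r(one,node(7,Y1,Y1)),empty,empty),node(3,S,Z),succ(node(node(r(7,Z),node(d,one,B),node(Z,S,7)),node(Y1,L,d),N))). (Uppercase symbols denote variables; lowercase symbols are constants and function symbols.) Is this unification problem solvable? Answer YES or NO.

YES

Decompose node/3: node(L,empty,Y1) =?= node(r(one,node(7,Y1,Y1)),empty,empty),  node(X2,B,B) =?= node(3,S,Z),  succ(node(R,B,node(B,R,3))) =?= succ(node(node(r(7,Z),node(d,one,B),node(Z,S,7)),node(Y1,L,d),N)).
Decompose node/3: L =?= r(one,node(7,Y1,Y1)),  empty =?= empty,  Y1 =?= empty.
Bind L := r(one,node(7,Y1,Y1)); substituting into the one remaining equation that mentions L gives: succ(node(R,B,node(B,R,3))) =?= succ(node(node(r(7,Z),node(d,one,B),node(Z,S,7)),node(Y1,r(one,node(7,Y1,Y1)),d),N)).
Delete trivial equation empty =?= empty.
Bind Y1 := empty; substituting into the one remaining equation that mentions Y1 gives: succ(node(R,B,node(B,R,3))) =?= succ(node(node(r(7,Z),node(d,one,B),node(Z,S,7)),node(empty,r(one,node(7,empty,empty)),d),N)). Substituting into the earlier binding gives L := r(one,node(7,empty,empty)).
Decompose node/3: X2 =?= 3,  B =?= S,  B =?= Z.
Bind X2 := 3; no other remaining equation mentions X2.
Bind B := S; substituting into the remaining equations gives: S =?= Z,  succ(node(R,S,node(S,R,3))) =?= succ(node(node(r(7,Z),node(d,one,S),node(Z,S,7)),node(empty,r(one,node(7,empty,empty)),d),N)).
Bind S := Z; substituting into the remaining equation gives: succ(node(R,Z,node(Z,R,3))) =?= succ(node(node(r(7,Z),node(d,one,Z),node(Z,Z,7)),node(empty,r(one,node(7,empty,empty)),d),N)). Substituting into the earlier binding gives B := Z.
Decompose succ/1: node(R,Z,node(Z,R,3)) =?= node(node(r(7,Z),node(d,one,Z),node(Z,Z,7)),node(empty,r(one,node(7,empty,empty)),d),N).
Decompose node/3: R =?= node(r(7,Z),node(d,one,Z),node(Z,Z,7)),  Z =?= node(empty,r(one,node(7,empty,empty)),d),  node(Z,R,3) =?= N.
Bind R := node(r(7,Z),node(d,one,Z),node(Z,Z,7)); substituting into the one remaining equation that mentions R gives: node(Z,node(r(7,Z),node(d,one,Z),node(Z,Z,7)),3) =?= N.
Bind Z := node(empty,r(one,node(7,empty,empty)),d); substituting into the remaining equation gives: node(node(empty,r(one,node(7,empty,empty)),d),node(r(7,node(empty,r(one,node(7,empty,empty)),d)),node(d,one,node(empty,r(one,node(7,empty,empty)),d)),node(node(empty,r(one,node(7,empty,empty)),d),node(empty,r(one,node(7,empty,empty)),d),7)),3) =?= N. Substituting into the earlier bindings gives B := node(empty,r(one,node(7,empty,empty)),d), S := node(empty,r(one,node(7,empty,empty)),d), R := node(r(7,node(empty,r(one,node(7,empty,empty)),d)),node(d,one,node(empty,r(one,node(7,empty,empty)),d)),node(node(empty,r(one,node(7,empty,empty)),d),node(empty,r(one,node(7,empty,empty)),d),7)).
Bind N := node(node(empty,r(one,node(7,empty,empty)),d),node(r(7,node(empty,r(one,node(7,empty,empty)),d)),node(d,one,node(empty,r(one,node(7,empty,empty)),d)),node(node(empty,r(one,node(7,empty,empty)),d),node(empty,r(one,node(7,empty,empty)),d),7)),3).
No equations remain and no clash or occurs-check failure arose, so a unifier exists.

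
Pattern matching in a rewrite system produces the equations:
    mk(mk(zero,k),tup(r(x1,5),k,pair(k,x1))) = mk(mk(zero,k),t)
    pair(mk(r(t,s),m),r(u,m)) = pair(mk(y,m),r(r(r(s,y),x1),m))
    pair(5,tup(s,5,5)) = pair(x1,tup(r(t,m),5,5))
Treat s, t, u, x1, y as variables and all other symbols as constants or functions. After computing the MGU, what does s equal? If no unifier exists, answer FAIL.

Decompose mk/2: mk(zero,k) = mk(zero,k),  tup(r(x1,5),k,pair(k,x1)) = t.
Delete trivial equation mk(zero,k) = mk(zero,k).
Bind t := tup(r(x1,5),k,pair(k,x1)); substituting into the remaining equations gives: pair(mk(r(tup(r(x1,5),k,pair(k,x1)),s),m),r(u,m)) = pair(mk(y,m),r(r(r(s,y),x1),m)),  pair(5,tup(s,5,5)) = pair(x1,tup(r(tup(r(x1,5),k,pair(k,x1)),m),5,5)).
Decompose pair/2: mk(r(tup(r(x1,5),k,pair(k,x1)),s),m) = mk(y,m),  r(u,m) = r(r(r(s,y),x1),m).
Decompose mk/2: r(tup(r(x1,5),k,pair(k,x1)),s) = y,  m = m.
Bind y := r(tup(r(x1,5),k,pair(k,x1)),s); substituting into the one remaining equation that mentions y gives: r(u,m) = r(r(r(s,r(tup(r(x1,5),k,pair(k,x1)),s)),x1),m).
Delete trivial equation m = m.
Decompose r/2: u = r(r(s,r(tup(r(x1,5),k,pair(k,x1)),s)),x1),  m = m.
Bind u := r(r(s,r(tup(r(x1,5),k,pair(k,x1)),s)),x1); no other remaining equation mentions u.
Delete trivial equation m = m.
Decompose pair/2: 5 = x1,  tup(s,5,5) = tup(r(tup(r(x1,5),k,pair(k,x1)),m),5,5).
Bind x1 := 5; substituting into the remaining equation gives: tup(s,5,5) = tup(r(tup(r(5,5),k,pair(k,5)),m),5,5). Substituting into the earlier bindings gives t := tup(r(5,5),k,pair(k,5)), y := r(tup(r(5,5),k,pair(k,5)),s), u := r(r(s,r(tup(r(5,5),k,pair(k,5)),s)),5).
Decompose tup/3: s = r(tup(r(5,5),k,pair(k,5)),m),  5 = 5,  5 = 5.
Bind s := r(tup(r(5,5),k,pair(k,5)),m); no other remaining equation mentions s. Substituting into the earlier bindings gives y := r(tup(r(5,5),k,pair(k,5)),r(tup(r(5,5),k,pair(k,5)),m)), u := r(r(r(tup(r(5,5),k,pair(k,5)),m),r(tup(r(5,5),k,pair(k,5)),r(tup(r(5,5),k,pair(k,5)),m))),5).
Delete trivial equation 5 = 5.
Delete trivial equation 5 = 5.
MGU = { t ↦ tup(r(5,5),k,pair(k,5)), y ↦ r(tup(r(5,5),k,pair(k,5)),r(tup(r(5,5),k,pair(k,5)),m)), u ↦ r(r(r(tup(r(5,5),k,pair(k,5)),m),r(tup(r(5,5),k,pair(k,5)),r(tup(r(5,5),k,pair(k,5)),m))),5), x1 ↦ 5, s ↦ r(tup(r(5,5),k,pair(k,5)),m) }, so s ↦ r(tup(r(5,5),k,pair(k,5)),m).

r(tup(r(5,5),k,pair(k,5)),m)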